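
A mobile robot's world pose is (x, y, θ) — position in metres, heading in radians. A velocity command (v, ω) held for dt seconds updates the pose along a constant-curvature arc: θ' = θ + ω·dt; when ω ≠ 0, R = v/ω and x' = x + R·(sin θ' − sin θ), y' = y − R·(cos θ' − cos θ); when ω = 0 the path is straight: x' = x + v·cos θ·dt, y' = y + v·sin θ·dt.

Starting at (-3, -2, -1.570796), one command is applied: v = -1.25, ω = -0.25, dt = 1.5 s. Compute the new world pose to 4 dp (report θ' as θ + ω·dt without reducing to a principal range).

θ' = -1.5708 + -0.25·1.5 = -1.9458
R = v/ω = -1.25/-0.25 = 5.0000
x' = -3 + 5.0000·(sin -1.9458 − sin -1.5708) = -2.6525
y' = -2 − 5.0000·(cos -1.9458 − cos -1.5708) = -0.1686

(-2.6525, -0.1686, -1.9458)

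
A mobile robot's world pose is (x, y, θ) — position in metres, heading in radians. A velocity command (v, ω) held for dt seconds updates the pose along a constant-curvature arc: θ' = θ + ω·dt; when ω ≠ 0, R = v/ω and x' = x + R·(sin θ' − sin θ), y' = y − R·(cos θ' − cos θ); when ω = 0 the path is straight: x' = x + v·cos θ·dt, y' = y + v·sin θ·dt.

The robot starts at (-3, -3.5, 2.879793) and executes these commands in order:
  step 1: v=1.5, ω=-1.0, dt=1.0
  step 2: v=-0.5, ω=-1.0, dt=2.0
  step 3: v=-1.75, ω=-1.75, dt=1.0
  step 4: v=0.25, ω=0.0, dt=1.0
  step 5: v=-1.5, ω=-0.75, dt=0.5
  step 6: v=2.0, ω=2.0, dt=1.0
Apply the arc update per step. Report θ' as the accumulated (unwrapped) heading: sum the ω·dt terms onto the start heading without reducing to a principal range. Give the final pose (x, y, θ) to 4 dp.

step 1: θ'=1.8798 (R=-1.5000) → pose (-4.0407, -2.5073, 1.8798)
step 2: θ'=-0.1202 (R=0.5000) → pose (-4.5770, -3.1557, -0.1202)
step 3: θ'=-1.8702 (R=1.0000) → pose (-5.4126, -1.8680, -1.8702)
step 4: θ'=-1.8702 (straight) → pose (-5.4863, -2.1068, -1.8702)
step 5: θ'=-2.2452 (R=2.0000) → pose (-5.1375, -1.4479, -2.2452)
step 6: θ'=-0.2452 (R=1.0000) → pose (-4.5992, -3.0424, -0.2452)

(-4.5992, -3.0424, -0.2452)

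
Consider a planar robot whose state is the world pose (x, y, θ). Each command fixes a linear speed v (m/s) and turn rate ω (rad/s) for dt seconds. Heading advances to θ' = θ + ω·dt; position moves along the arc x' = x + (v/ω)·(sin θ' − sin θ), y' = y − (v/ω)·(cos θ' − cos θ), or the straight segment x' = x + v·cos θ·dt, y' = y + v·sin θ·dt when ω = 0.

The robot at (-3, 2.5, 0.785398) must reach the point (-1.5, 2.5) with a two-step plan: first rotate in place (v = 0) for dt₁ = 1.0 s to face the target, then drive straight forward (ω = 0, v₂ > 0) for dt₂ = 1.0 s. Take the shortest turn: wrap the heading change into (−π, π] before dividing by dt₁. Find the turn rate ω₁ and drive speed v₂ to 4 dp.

heading to target = atan2(2.5−2.5, -1.5−-3) = 0.0000
Δθ = wrap(0.0000 − 0.7854) = -0.7854; ω₁ = Δθ/dt₁ = -0.7854
distance = √((-1.5−-3)² + (2.5−2.5)²) = 1.5000; v₂ = distance/dt₂ = 1.5000

ω₁ = -0.7854, v₂ = 1.5000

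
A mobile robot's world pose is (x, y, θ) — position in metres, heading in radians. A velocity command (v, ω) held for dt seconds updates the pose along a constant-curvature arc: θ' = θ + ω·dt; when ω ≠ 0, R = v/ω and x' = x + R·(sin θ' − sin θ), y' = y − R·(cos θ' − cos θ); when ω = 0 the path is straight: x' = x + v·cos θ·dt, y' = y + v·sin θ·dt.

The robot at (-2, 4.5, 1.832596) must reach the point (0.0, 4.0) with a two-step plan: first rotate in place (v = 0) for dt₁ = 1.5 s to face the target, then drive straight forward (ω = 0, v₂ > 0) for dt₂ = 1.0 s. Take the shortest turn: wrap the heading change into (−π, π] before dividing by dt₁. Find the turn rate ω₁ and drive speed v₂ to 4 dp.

heading to target = atan2(4−4.5, 0−-2) = -0.2450
Δθ = wrap(-0.2450 − 1.8326) = -2.0776; ω₁ = Δθ/dt₁ = -1.3850
distance = √((0−-2)² + (4−4.5)²) = 2.0616; v₂ = distance/dt₂ = 2.0616

ω₁ = -1.3850, v₂ = 2.0616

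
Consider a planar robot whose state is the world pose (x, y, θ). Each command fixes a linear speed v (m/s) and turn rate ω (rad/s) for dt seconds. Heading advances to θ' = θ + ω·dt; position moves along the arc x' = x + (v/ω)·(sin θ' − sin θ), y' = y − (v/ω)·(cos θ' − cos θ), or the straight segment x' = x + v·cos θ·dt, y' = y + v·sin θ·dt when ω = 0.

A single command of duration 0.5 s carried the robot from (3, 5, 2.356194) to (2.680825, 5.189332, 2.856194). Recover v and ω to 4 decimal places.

Δθ = 2.856194 − 2.356194 = 0.500000
ω = Δθ/dt = 0.500000/0.5 = 1.0000
R = Δx/(sin θ' − sin θ) = 0.7500
v = R·ω = 0.7500·1.0000 = 0.7500

v = 0.7500, ω = 1.0000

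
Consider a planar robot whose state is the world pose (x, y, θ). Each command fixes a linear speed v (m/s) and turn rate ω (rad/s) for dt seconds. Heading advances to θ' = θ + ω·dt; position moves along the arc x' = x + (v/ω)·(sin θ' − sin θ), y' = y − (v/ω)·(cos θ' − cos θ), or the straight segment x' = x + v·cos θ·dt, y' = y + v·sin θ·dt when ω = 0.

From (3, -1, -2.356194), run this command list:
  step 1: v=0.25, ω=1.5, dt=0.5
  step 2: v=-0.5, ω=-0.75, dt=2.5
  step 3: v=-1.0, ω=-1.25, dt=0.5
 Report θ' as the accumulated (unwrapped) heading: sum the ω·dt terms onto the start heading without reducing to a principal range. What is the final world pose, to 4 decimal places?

step 1: θ'=-1.6062 (R=0.1667) → pose (2.9513, -1.1120, -1.6062)
step 2: θ'=-3.4812 (R=0.6667) → pose (3.8396, -0.5070, -3.4812)
step 3: θ'=-4.1062 (R=0.8000) → pose (4.2306, -0.8055, -4.1062)

(4.2306, -0.8055, -4.1062)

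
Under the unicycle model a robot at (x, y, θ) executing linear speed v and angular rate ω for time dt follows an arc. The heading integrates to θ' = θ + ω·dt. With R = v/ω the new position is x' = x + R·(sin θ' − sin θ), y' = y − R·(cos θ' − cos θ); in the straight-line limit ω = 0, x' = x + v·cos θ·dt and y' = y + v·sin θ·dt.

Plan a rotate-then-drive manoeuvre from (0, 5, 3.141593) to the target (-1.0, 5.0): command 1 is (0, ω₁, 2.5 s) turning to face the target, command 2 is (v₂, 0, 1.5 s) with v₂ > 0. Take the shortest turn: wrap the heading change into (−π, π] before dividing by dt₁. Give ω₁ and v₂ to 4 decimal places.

heading to target = atan2(5−5, -1−0) = 3.1416
Δθ = wrap(3.1416 − 3.1416) = 0.0000; ω₁ = Δθ/dt₁ = 0.0000
distance = √((-1−0)² + (5−5)²) = 1.0000; v₂ = distance/dt₂ = 0.6667

ω₁ = 0.0000, v₂ = 0.6667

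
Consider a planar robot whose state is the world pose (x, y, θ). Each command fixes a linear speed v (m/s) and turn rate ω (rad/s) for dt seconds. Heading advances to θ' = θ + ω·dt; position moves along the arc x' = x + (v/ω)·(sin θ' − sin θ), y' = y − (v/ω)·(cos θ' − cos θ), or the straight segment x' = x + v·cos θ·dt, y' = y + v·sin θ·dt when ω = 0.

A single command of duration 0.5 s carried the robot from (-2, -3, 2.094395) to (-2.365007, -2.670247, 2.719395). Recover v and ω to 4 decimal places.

v = 1.0000, ω = 1.2500

Δθ = 2.719395 − 2.094395 = 0.625000
ω = Δθ/dt = 0.625000/0.5 = 1.2500
R = Δx/(sin θ' − sin θ) = 0.8000
v = R·ω = 0.8000·1.2500 = 1.0000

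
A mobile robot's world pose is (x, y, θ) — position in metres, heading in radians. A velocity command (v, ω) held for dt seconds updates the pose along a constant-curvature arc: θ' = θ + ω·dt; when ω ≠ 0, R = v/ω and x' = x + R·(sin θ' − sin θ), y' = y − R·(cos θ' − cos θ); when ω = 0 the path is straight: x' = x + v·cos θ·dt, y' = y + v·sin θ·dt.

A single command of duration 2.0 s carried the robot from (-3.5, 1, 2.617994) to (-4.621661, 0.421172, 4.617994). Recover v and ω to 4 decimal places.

v = 0.7500, ω = 1.0000

Δθ = 4.617994 − 2.617994 = 2.000000
ω = Δθ/dt = 2.000000/2.0 = 1.0000
R = Δx/(sin θ' − sin θ) = 0.7500
v = R·ω = 0.7500·1.0000 = 0.7500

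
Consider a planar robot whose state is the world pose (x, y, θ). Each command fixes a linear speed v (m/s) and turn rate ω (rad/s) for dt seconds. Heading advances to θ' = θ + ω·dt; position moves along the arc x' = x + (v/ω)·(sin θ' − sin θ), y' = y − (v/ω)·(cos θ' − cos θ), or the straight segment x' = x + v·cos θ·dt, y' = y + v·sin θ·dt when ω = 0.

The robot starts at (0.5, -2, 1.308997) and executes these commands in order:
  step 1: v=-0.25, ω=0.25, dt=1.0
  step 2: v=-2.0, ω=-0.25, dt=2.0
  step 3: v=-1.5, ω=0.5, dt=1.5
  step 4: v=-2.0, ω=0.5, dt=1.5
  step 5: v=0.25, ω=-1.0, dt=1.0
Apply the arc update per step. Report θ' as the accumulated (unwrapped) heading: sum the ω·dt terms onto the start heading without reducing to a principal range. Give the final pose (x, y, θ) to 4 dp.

step 1: θ'=1.5590 (R=-1.0000) → pose (0.4660, -2.2470, 1.5590)
step 2: θ'=1.0590 (R=8.0000) → pose (-0.5585, -6.0706, 1.0590)
step 3: θ'=1.8090 (R=-3.0000) → pose (-0.8582, -8.2477, 1.8090)
step 4: θ'=2.5590 (R=-4.0000) → pose (0.8281, -10.6440, 2.5590)
step 5: θ'=1.5590 (R=-0.2500) → pose (0.7156, -10.4323, 1.5590)

(0.7156, -10.4323, 1.5590)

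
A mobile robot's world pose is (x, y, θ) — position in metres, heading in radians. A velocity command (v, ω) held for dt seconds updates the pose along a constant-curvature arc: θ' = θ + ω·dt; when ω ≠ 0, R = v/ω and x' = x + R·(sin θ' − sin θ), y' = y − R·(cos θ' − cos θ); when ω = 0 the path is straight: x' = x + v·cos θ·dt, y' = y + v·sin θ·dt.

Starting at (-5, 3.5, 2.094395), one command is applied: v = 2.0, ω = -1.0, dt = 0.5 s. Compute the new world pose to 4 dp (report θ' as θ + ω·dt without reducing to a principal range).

(-5.2674, 4.4528, 1.5944)

θ' = 2.0944 + -1.0·0.5 = 1.5944
R = v/ω = 2.0/-1.0 = -2.0000
x' = -5 + -2.0000·(sin 1.5944 − sin 2.0944) = -5.2674
y' = 3.5 − -2.0000·(cos 1.5944 − cos 2.0944) = 4.4528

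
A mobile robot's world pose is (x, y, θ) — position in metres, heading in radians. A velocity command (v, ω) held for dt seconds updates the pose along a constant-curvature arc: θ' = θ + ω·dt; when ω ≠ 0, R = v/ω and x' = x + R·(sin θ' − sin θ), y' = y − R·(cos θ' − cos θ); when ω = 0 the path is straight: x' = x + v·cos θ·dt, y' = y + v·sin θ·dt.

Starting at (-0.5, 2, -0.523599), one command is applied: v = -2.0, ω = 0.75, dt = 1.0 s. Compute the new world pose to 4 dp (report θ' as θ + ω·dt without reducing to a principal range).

(-2.4319, 2.2892, 0.2264)

θ' = -0.5236 + 0.75·1.0 = 0.2264
R = v/ω = -2.0/0.75 = -2.6667
x' = -0.5 + -2.6667·(sin 0.2264 − sin -0.5236) = -2.4319
y' = 2 − -2.6667·(cos 0.2264 − cos -0.5236) = 2.2892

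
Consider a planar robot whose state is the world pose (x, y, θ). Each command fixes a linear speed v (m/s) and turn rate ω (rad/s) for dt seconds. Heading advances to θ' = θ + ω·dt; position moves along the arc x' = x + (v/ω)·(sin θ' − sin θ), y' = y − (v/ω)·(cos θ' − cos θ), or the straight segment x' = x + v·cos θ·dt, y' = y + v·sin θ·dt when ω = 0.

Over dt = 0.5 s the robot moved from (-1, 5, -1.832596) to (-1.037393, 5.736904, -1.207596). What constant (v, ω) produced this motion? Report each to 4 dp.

v = -1.5000, ω = 1.2500

Δθ = -1.207596 − -1.832596 = 0.625000
ω = Δθ/dt = 0.625000/0.5 = 1.2500
R = −Δy/(cos θ' − cos θ) = -1.2000
v = R·ω = -1.2000·1.2500 = -1.5000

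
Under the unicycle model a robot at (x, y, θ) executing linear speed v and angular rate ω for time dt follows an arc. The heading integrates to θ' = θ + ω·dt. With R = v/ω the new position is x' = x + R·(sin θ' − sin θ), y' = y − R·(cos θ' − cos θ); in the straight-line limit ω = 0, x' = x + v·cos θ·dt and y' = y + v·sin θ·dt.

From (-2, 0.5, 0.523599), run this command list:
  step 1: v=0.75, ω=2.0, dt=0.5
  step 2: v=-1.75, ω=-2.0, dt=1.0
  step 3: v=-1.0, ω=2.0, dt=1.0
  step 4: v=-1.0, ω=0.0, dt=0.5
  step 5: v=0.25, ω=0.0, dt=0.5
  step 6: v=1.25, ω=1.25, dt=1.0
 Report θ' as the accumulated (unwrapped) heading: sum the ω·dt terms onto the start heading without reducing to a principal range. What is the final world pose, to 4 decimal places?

(-4.4738, 0.2557, 2.7736)

step 1: θ'=1.5236 (R=0.3750) → pose (-1.8129, 0.8071, 1.5236)
step 2: θ'=-0.4764 (R=0.8750) → pose (-3.0882, 0.0708, -0.4764)
step 3: θ'=1.5236 (R=-0.5000) → pose (-3.8169, -0.3500, 1.5236)
step 4: θ'=1.5236 (straight) → pose (-3.8405, -0.8494, 1.5236)
step 5: θ'=1.5236 (straight) → pose (-3.8346, -0.7245, 1.5236)
step 6: θ'=2.7736 (R=1.0000) → pose (-4.4738, 0.2557, 2.7736)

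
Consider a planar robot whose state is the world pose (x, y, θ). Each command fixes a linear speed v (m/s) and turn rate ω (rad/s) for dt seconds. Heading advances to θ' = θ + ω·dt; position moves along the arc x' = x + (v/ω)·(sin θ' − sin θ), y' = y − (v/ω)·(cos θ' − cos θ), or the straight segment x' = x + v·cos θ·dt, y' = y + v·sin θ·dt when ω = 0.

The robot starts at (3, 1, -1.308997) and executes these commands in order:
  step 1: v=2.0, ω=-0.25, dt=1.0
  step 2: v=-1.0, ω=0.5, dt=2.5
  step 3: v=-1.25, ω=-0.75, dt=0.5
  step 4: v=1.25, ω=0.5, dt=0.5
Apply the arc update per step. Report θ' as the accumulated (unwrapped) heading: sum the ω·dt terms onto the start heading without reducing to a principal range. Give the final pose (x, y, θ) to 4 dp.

(1.8625, 0.8709, -0.4340)

step 1: θ'=-1.5590 (R=-8.0000) → pose (3.2720, -0.9762, -1.5590)
step 2: θ'=-0.3090 (R=-2.0000) → pose (1.8804, 0.9055, -0.3090)
step 3: θ'=-0.6840 (R=1.6667) → pose (1.3341, 1.2015, -0.6840)
step 4: θ'=-0.4340 (R=2.5000) → pose (1.8625, 0.8709, -0.4340)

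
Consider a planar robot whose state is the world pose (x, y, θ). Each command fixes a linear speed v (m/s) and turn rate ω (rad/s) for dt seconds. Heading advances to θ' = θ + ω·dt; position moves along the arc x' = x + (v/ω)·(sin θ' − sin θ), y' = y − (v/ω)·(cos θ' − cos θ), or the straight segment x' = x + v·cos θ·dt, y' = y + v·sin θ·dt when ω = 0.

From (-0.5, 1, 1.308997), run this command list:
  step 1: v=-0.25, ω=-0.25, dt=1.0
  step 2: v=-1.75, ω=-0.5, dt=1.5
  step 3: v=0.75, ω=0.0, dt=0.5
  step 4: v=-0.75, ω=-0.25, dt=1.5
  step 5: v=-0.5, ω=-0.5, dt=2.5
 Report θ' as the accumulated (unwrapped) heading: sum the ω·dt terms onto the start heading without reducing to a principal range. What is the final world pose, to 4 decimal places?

(-4.2359, -0.1268, -1.3160)

step 1: θ'=1.0590 (R=1.0000) → pose (-0.5941, 0.7691, 1.0590)
step 2: θ'=0.3090 (R=3.5000) → pose (-2.5812, -0.8511, 0.3090)
step 3: θ'=0.3090 (straight) → pose (-2.2240, -0.7370, 0.3090)
step 4: θ'=-0.0660 (R=3.0000) → pose (-3.3342, -0.8726, -0.0660)
step 5: θ'=-1.3160 (R=1.0000) → pose (-4.2359, -0.1268, -1.3160)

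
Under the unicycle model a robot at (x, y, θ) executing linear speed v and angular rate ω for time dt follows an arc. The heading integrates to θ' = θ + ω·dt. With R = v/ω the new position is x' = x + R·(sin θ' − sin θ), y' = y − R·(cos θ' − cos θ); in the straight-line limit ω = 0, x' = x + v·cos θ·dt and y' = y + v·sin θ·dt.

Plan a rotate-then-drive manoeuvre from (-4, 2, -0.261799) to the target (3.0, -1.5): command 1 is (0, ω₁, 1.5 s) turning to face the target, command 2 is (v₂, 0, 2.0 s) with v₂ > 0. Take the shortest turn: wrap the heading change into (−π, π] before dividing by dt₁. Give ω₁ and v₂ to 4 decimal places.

heading to target = atan2(-1.5−2, 3−-4) = -0.4636
Δθ = wrap(-0.4636 − -0.2618) = -0.2018; ω₁ = Δθ/dt₁ = -0.1346
distance = √((3−-4)² + (-1.5−2)²) = 7.8262; v₂ = distance/dt₂ = 3.9131

ω₁ = -0.1346, v₂ = 3.9131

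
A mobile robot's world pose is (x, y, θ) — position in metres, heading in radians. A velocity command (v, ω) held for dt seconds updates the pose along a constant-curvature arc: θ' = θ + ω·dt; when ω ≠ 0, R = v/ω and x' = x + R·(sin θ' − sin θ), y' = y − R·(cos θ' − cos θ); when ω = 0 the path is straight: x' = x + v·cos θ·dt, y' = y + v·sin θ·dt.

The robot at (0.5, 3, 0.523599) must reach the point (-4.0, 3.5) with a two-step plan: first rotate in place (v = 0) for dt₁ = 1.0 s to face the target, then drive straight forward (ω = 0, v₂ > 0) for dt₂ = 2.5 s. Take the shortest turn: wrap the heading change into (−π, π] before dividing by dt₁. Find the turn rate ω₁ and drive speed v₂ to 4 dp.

ω₁ = 2.5073, v₂ = 1.8111

heading to target = atan2(3.5−3, -4−0.5) = 3.0309
Δθ = wrap(3.0309 − 0.5236) = 2.5073; ω₁ = Δθ/dt₁ = 2.5073
distance = √((-4−0.5)² + (3.5−3)²) = 4.5277; v₂ = distance/dt₂ = 1.8111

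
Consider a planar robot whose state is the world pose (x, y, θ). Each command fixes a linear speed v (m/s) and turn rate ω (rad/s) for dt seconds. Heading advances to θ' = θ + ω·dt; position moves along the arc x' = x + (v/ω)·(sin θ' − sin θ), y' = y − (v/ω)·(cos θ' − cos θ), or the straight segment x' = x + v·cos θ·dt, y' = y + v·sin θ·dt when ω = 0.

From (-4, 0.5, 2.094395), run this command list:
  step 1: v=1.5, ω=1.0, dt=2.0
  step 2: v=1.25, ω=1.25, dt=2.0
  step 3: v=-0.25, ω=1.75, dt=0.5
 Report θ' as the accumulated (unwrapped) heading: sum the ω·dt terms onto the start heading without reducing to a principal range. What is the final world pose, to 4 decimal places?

step 1: θ'=4.0944 (R=1.5000) → pose (-6.5216, 0.6191, 4.0944)
step 2: θ'=6.5944 (R=1.0000) → pose (-5.4003, -0.9123, 6.5944)
step 3: θ'=7.4694 (R=-0.1429) → pose (-5.4890, -0.9947, 7.4694)

(-5.4890, -0.9947, 7.4694)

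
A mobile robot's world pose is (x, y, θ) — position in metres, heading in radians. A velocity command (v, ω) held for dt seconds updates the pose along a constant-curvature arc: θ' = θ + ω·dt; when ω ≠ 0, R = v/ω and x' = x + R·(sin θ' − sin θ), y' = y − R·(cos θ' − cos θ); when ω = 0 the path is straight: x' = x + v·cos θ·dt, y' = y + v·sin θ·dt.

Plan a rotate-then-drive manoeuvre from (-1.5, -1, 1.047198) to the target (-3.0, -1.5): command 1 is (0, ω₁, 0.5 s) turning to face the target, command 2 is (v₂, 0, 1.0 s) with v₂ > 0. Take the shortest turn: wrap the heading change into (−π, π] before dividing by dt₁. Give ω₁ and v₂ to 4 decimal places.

heading to target = atan2(-1.5−-1, -3−-1.5) = -2.8198
Δθ = wrap(-2.8198 − 1.0472) = 2.4161; ω₁ = Δθ/dt₁ = 4.8323
distance = √((-3−-1.5)² + (-1.5−-1)²) = 1.5811; v₂ = distance/dt₂ = 1.5811

ω₁ = 4.8323, v₂ = 1.5811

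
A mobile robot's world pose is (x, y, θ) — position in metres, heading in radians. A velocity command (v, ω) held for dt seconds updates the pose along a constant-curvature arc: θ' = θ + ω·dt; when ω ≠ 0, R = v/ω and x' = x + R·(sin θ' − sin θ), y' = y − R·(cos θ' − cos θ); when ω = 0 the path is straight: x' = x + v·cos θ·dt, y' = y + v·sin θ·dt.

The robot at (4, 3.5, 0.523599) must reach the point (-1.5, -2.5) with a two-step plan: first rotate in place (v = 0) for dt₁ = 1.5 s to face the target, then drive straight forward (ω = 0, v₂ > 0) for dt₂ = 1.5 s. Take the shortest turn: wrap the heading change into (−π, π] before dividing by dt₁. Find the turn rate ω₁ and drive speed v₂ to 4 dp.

heading to target = atan2(-2.5−3.5, -1.5−4) = -2.3127
Δθ = wrap(-2.3127 − 0.5236) = -2.8363; ω₁ = Δθ/dt₁ = -1.8909
distance = √((-1.5−4)² + (-2.5−3.5)²) = 8.1394; v₂ = distance/dt₂ = 5.4263

ω₁ = -1.8909, v₂ = 5.4263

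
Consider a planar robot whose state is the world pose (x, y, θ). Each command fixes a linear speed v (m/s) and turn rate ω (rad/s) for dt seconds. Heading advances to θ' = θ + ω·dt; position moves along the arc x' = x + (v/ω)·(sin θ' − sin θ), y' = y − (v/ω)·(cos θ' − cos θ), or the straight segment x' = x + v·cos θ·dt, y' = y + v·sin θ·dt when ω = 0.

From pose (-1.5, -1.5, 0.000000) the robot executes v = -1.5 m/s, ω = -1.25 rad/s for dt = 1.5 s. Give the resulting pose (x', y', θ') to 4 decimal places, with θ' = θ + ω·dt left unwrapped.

θ' = 0.0000 + -1.25·1.5 = -1.8750
R = v/ω = -1.5/-1.25 = 1.2000
x' = -1.5 + 1.2000·(sin -1.8750 − sin 0.0000) = -2.6449
y' = -1.5 − 1.2000·(cos -1.8750 − cos 0.0000) = 0.0594

(-2.6449, 0.0594, -1.8750)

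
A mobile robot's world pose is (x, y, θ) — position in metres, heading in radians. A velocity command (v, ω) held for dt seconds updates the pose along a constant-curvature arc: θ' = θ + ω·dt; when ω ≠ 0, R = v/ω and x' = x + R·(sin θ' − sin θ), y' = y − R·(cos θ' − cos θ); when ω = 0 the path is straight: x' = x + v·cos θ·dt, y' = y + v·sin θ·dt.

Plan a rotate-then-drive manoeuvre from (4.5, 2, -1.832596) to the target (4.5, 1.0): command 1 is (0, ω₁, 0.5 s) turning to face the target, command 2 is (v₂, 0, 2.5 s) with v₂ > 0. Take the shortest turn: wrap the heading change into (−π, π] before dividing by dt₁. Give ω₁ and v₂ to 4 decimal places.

ω₁ = 0.5236, v₂ = 0.4000

heading to target = atan2(1−2, 4.5−4.5) = -1.5708
Δθ = wrap(-1.5708 − -1.8326) = 0.2618; ω₁ = Δθ/dt₁ = 0.5236
distance = √((4.5−4.5)² + (1−2)²) = 1.0000; v₂ = distance/dt₂ = 0.4000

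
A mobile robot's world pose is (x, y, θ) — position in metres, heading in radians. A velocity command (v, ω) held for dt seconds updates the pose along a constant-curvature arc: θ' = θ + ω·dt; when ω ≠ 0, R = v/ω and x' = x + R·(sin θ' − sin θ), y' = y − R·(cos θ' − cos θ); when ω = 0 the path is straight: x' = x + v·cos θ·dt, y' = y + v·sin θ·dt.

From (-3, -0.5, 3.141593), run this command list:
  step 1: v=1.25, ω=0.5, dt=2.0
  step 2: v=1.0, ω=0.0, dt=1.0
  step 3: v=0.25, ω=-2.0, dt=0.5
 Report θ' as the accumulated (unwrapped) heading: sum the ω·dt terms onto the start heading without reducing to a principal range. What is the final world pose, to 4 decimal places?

(-5.7492, -2.5482, 3.1416)

step 1: θ'=4.1416 (R=2.5000) → pose (-5.1037, -1.6492, 4.1416)
step 2: θ'=4.1416 (straight) → pose (-5.6440, -2.4907, 4.1416)
step 3: θ'=3.1416 (R=-0.1250) → pose (-5.7492, -2.5482, 3.1416)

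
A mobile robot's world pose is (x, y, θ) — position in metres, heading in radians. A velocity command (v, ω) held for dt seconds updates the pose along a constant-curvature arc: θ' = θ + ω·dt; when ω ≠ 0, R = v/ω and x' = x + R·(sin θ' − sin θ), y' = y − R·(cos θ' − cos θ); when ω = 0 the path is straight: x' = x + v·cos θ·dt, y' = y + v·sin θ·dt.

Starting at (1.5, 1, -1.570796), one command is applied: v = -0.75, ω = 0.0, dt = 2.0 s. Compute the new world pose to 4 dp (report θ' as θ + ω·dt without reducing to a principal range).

θ' = -1.5708 + 0.0·2.0 = -1.5708
ω = 0 → straight: x' = 1.5 + -0.75·cos(-1.5708)·2.0 = 1.5000
y' = 1 + -0.75·sin(-1.5708)·2.0 = 2.5000

(1.5000, 2.5000, -1.5708)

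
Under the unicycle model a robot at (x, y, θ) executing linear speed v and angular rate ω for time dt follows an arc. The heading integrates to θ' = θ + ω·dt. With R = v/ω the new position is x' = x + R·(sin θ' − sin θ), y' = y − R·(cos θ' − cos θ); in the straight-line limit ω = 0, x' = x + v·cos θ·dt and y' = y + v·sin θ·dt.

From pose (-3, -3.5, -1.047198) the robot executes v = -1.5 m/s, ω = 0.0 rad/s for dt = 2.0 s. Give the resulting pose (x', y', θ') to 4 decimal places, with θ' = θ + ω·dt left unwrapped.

θ' = -1.0472 + 0.0·2.0 = -1.0472
ω = 0 → straight: x' = -3 + -1.5·cos(-1.0472)·2.0 = -4.5000
y' = -3.5 + -1.5·sin(-1.0472)·2.0 = -0.9019

(-4.5000, -0.9019, -1.0472)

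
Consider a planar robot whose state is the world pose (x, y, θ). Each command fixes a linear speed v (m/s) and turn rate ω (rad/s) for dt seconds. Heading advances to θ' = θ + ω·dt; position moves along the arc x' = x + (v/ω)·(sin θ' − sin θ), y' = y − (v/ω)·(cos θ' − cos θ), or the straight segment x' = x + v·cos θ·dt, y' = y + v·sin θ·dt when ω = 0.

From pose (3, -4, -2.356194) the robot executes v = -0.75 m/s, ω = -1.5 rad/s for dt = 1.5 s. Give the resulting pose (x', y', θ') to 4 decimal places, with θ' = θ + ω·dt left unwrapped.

(3.8507, -4.3006, -4.6062)

θ' = -2.3562 + -1.5·1.5 = -4.6062
R = v/ω = -0.75/-1.5 = 0.5000
x' = 3 + 0.5000·(sin -4.6062 − sin -2.3562) = 3.8507
y' = -4 − 0.5000·(cos -4.6062 − cos -2.3562) = -4.3006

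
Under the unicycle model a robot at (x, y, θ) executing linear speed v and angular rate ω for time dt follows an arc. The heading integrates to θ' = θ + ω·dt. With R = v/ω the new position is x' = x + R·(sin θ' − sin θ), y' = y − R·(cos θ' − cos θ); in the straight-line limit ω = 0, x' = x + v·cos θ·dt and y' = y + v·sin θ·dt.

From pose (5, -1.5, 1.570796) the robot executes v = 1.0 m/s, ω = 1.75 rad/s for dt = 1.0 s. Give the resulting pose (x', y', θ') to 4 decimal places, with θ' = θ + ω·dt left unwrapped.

(4.3267, -0.9377, 3.3208)

θ' = 1.5708 + 1.75·1.0 = 3.3208
R = v/ω = 1.0/1.75 = 0.5714
x' = 5 + 0.5714·(sin 3.3208 − sin 1.5708) = 4.3267
y' = -1.5 − 0.5714·(cos 3.3208 − cos 1.5708) = -0.9377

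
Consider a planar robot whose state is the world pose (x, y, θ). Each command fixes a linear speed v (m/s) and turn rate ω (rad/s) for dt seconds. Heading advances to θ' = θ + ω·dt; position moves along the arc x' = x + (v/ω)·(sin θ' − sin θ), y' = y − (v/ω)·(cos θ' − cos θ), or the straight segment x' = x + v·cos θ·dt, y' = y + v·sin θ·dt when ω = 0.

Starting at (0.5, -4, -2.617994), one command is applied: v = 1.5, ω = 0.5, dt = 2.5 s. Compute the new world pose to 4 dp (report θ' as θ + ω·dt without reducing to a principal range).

θ' = -2.6180 + 0.5·2.5 = -1.3680
R = v/ω = 1.5/0.5 = 3.0000
x' = 0.5 + 3.0000·(sin -1.3680 − sin -2.6180) = -0.9385
y' = -4 − 3.0000·(cos -1.3680 − cos -2.6180) = -7.2023

(-0.9385, -7.2023, -1.3680)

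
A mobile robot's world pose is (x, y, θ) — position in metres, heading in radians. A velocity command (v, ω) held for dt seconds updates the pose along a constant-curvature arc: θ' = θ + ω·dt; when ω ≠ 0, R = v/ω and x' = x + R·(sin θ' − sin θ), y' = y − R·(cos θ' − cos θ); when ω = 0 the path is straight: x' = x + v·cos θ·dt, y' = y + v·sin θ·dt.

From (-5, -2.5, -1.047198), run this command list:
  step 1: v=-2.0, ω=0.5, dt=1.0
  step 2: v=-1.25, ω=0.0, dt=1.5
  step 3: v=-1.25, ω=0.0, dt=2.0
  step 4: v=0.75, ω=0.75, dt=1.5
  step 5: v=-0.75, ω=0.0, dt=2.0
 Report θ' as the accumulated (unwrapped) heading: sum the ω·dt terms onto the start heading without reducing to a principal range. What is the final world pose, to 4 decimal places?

step 1: θ'=-0.5472 (R=-4.0000) → pose (-6.3829, -1.0841, -0.5472)
step 2: θ'=-0.5472 (straight) → pose (-7.9841, -0.1085, -0.5472)
step 3: θ'=-0.5472 (straight) → pose (-10.1191, 1.1922, -0.5472)
step 4: θ'=0.5778 (R=1.0000) → pose (-9.0526, 1.2086, 0.5778)
step 5: θ'=0.5778 (straight) → pose (-10.3091, 0.3893, 0.5778)

(-10.3091, 0.3893, 0.5778)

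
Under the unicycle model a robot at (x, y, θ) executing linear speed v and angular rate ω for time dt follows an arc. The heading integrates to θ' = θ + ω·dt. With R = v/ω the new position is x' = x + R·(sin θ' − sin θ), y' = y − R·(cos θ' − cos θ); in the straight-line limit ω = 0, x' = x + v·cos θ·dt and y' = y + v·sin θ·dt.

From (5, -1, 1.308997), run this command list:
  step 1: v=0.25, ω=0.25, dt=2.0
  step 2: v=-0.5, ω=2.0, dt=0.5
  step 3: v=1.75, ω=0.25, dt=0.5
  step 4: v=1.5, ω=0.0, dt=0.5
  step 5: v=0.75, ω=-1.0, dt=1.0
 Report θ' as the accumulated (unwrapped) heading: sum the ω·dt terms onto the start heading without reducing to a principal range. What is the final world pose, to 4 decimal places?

step 1: θ'=1.8090 (R=1.0000) → pose (5.0058, -0.5052, 1.8090)
step 2: θ'=2.8090 (R=-0.2500) → pose (5.1672, -0.6825, 2.8090)
step 3: θ'=2.9340 (R=7.0000) → pose (4.3244, -0.4492, 2.9340)
step 4: θ'=2.9340 (straight) → pose (3.5905, -0.2946, 2.9340)
step 5: θ'=1.9340 (R=-0.7500) → pose (3.0440, 0.1728, 1.9340)

(3.0440, 0.1728, 1.9340)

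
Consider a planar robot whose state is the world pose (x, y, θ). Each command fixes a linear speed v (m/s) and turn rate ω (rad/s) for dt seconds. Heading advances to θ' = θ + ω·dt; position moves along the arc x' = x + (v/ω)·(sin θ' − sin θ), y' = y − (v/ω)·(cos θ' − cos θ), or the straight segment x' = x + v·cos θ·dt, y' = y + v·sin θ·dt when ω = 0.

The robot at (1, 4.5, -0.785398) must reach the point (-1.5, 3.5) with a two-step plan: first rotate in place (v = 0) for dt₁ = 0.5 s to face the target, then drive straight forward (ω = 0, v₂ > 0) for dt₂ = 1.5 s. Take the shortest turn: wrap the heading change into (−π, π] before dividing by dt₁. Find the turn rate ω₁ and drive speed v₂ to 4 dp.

ω₁ = -3.9514, v₂ = 1.7951

heading to target = atan2(3.5−4.5, -1.5−1) = -2.7611
Δθ = wrap(-2.7611 − -0.7854) = -1.9757; ω₁ = Δθ/dt₁ = -3.9514
distance = √((-1.5−1)² + (3.5−4.5)²) = 2.6926; v₂ = distance/dt₂ = 1.7951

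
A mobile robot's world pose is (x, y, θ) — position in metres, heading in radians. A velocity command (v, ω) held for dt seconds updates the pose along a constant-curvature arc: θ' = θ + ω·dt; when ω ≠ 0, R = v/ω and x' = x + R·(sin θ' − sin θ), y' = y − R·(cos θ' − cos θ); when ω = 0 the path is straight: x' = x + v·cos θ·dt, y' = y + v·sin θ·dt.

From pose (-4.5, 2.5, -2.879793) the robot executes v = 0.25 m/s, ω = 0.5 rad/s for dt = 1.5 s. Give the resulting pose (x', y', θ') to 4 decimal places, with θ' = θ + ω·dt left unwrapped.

θ' = -2.8798 + 0.5·1.5 = -2.1298
R = v/ω = 0.25/0.5 = 0.5000
x' = -4.5 + 0.5000·(sin -2.1298 − sin -2.8798) = -4.7945
y' = 2.5 − 0.5000·(cos -2.1298 − cos -2.8798) = 2.2822

(-4.7945, 2.2822, -2.1298)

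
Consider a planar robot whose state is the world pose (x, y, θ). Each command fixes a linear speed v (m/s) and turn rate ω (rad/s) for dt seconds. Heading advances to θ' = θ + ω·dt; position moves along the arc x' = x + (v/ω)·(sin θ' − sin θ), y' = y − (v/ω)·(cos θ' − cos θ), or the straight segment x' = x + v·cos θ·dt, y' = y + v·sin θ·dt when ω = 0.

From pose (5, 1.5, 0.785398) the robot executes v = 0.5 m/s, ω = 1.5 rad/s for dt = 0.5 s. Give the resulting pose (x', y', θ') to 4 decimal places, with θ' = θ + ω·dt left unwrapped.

(5.0974, 1.7239, 1.5354)

θ' = 0.7854 + 1.5·0.5 = 1.5354
R = v/ω = 0.5/1.5 = 0.3333
x' = 5 + 0.3333·(sin 1.5354 − sin 0.7854) = 5.0974
y' = 1.5 − 0.3333·(cos 1.5354 − cos 0.7854) = 1.7239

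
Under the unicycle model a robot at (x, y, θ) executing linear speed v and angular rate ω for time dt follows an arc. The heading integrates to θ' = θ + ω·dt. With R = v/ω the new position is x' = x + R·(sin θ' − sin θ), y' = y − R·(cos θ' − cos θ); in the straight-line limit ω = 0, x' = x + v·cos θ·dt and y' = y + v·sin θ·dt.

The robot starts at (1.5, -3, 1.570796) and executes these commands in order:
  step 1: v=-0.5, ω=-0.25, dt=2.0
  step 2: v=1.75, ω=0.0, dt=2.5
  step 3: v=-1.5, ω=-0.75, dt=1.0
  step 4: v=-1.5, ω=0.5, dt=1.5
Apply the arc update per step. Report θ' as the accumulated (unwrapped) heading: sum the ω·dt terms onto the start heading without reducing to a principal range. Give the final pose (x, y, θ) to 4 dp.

(0.5414, -2.4672, 1.0708)

step 1: θ'=1.0708 (R=2.0000) → pose (1.2552, -3.9589, 1.0708)
step 2: θ'=1.0708 (straight) → pose (3.3527, -0.1194, 1.0708)
step 3: θ'=0.3208 (R=2.0000) → pose (2.2281, -1.0585, 0.3208)
step 4: θ'=1.0708 (R=-3.0000) → pose (0.5414, -2.4672, 1.0708)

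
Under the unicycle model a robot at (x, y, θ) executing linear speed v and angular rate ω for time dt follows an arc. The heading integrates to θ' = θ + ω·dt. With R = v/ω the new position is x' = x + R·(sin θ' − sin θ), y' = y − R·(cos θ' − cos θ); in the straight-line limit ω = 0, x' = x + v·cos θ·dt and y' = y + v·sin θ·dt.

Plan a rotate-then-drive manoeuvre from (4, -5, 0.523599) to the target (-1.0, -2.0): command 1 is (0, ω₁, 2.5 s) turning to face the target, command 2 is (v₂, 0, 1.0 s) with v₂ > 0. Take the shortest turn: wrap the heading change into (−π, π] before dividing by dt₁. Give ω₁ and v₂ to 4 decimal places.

heading to target = atan2(-2−-5, -1−4) = 2.6012
Δθ = wrap(2.6012 − 0.5236) = 2.0776; ω₁ = Δθ/dt₁ = 0.8310
distance = √((-1−4)² + (-2−-5)²) = 5.8310; v₂ = distance/dt₂ = 5.8310

ω₁ = 0.8310, v₂ = 5.8310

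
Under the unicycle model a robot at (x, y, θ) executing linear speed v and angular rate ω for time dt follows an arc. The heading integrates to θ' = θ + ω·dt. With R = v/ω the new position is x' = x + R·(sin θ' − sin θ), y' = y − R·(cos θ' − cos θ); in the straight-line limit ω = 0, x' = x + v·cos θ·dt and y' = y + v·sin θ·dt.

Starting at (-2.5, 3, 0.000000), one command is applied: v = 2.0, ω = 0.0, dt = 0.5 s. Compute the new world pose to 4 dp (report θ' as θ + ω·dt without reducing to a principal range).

θ' = 0.0000 + 0.0·0.5 = 0.0000
ω = 0 → straight: x' = -2.5 + 2.0·cos(0.0000)·0.5 = -1.5000
y' = 3 + 2.0·sin(0.0000)·0.5 = 3.0000

(-1.5000, 3.0000, 0.0000)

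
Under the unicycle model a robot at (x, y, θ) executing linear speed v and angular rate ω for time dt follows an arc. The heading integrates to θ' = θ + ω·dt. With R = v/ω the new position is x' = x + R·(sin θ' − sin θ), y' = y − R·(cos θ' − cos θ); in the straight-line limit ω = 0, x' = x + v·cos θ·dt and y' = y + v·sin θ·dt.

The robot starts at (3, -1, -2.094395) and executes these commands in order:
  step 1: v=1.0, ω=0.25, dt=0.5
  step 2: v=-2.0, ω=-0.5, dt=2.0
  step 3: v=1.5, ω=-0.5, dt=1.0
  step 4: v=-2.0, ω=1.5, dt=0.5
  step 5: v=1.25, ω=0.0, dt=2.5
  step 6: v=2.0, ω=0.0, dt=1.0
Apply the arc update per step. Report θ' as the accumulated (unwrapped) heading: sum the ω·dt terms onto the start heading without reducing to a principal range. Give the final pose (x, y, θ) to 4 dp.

(0.5994, -0.9978, -2.7194)

step 1: θ'=-1.9694 (R=4.0000) → pose (2.7777, -1.4475, -1.9694)
step 2: θ'=-2.9694 (R=4.0000) → pose (5.7787, 0.9408, -2.9694)
step 3: θ'=-3.4694 (R=-3.0000) → pose (4.2988, 1.0562, -3.4694)
step 4: θ'=-2.7194 (R=-1.3333) → pose (5.2744, 1.1023, -2.7194)
step 5: θ'=-2.7194 (straight) → pose (2.4238, -0.1782, -2.7194)
step 6: θ'=-2.7194 (straight) → pose (0.5994, -0.9978, -2.7194)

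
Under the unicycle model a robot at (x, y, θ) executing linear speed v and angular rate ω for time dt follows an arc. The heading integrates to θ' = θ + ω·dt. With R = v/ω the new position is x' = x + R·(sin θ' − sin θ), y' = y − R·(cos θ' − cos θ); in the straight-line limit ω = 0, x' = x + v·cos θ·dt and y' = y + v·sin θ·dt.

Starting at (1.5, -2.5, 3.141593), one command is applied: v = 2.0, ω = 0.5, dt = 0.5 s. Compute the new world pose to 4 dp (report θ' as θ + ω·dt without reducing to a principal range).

(0.5104, -2.6244, 3.3916)

θ' = 3.1416 + 0.5·0.5 = 3.3916
R = v/ω = 2.0/0.5 = 4.0000
x' = 1.5 + 4.0000·(sin 3.3916 − sin 3.1416) = 0.5104
y' = -2.5 − 4.0000·(cos 3.3916 − cos 3.1416) = -2.6244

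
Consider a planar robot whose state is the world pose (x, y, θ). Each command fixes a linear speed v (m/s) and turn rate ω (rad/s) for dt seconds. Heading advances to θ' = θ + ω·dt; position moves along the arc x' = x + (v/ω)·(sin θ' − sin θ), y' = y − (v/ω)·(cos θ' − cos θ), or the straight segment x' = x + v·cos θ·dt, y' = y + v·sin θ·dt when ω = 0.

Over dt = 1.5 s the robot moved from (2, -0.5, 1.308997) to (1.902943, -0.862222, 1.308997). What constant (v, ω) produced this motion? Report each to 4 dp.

v = -0.2500, ω = 0.0000

Δθ = 1.308997 − 1.308997 = 0.000000
ω = Δθ/dt = 0.000000/1.5 = 0.0000
ω = 0 → v = (Δx·cos θ + Δy·sin θ)/dt = -0.2500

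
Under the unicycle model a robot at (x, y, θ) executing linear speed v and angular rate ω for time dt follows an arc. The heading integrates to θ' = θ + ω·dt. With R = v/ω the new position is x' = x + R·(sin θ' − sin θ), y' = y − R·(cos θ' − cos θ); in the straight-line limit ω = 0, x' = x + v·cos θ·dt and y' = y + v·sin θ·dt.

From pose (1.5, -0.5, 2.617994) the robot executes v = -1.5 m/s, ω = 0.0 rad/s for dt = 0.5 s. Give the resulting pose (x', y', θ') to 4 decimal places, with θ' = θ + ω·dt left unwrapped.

θ' = 2.6180 + 0.0·0.5 = 2.6180
ω = 0 → straight: x' = 1.5 + -1.5·cos(2.6180)·0.5 = 2.1495
y' = -0.5 + -1.5·sin(2.6180)·0.5 = -0.8750

(2.1495, -0.8750, 2.6180)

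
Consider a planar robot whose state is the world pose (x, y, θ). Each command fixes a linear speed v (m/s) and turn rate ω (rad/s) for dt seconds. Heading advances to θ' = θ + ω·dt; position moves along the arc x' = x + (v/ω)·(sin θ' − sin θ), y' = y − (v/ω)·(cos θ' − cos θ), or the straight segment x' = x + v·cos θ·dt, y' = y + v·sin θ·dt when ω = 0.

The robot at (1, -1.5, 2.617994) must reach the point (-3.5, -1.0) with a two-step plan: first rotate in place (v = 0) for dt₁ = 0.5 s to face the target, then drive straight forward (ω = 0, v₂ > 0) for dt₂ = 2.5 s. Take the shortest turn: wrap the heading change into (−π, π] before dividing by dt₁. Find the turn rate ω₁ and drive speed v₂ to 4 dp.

heading to target = atan2(-1−-1.5, -3.5−1) = 3.0309
Δθ = wrap(3.0309 − 2.6180) = 0.4129; ω₁ = Δθ/dt₁ = 0.8259
distance = √((-3.5−1)² + (-1−-1.5)²) = 4.5277; v₂ = distance/dt₂ = 1.8111

ω₁ = 0.8259, v₂ = 1.8111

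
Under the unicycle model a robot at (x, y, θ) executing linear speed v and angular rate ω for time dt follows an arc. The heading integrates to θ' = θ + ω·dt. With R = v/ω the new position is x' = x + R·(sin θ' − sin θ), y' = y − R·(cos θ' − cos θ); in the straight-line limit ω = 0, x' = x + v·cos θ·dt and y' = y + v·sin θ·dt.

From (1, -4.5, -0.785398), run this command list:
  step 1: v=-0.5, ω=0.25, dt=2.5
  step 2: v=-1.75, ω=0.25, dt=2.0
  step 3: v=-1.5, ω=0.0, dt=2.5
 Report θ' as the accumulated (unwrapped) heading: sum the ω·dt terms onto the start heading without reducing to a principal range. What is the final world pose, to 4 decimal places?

step 1: θ'=-0.1604 (R=-2.0000) → pose (-0.0948, -3.9399, -0.1604)
step 2: θ'=0.3396 (R=-7.0000) → pose (-3.5446, -4.2498, 0.3396)
step 3: θ'=0.3396 (straight) → pose (-7.0804, -5.4990, 0.3396)

(-7.0804, -5.4990, 0.3396)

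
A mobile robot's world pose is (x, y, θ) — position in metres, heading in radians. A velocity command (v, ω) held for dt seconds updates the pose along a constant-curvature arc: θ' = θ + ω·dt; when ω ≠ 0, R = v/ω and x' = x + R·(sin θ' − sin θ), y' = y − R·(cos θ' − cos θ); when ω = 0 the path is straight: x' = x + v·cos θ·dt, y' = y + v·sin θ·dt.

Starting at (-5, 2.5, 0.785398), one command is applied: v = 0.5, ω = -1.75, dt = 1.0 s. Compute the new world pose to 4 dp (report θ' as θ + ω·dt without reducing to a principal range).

(-4.5632, 2.4608, -0.9646)

θ' = 0.7854 + -1.75·1.0 = -0.9646
R = v/ω = 0.5/-1.75 = -0.2857
x' = -5 + -0.2857·(sin -0.9646 − sin 0.7854) = -4.5632
y' = 2.5 − -0.2857·(cos -0.9646 − cos 0.7854) = 2.4608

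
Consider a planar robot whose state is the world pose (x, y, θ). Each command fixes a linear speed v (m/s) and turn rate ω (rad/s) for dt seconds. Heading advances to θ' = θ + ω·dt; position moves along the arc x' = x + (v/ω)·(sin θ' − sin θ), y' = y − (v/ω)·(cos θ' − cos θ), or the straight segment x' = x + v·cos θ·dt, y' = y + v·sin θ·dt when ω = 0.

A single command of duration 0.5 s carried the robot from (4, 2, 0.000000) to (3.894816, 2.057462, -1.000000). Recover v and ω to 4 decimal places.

Δθ = -1.000000 − 0.000000 = -1.000000
ω = Δθ/dt = -1.000000/0.5 = -2.0000
R = Δx/(sin θ' − sin θ) = 0.1250
v = R·ω = 0.1250·-2.0000 = -0.2500

v = -0.2500, ω = -2.0000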